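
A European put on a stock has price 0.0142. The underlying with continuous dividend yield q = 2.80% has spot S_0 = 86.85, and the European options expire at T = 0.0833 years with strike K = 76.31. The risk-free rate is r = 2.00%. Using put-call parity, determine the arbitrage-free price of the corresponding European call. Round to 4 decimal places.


Put-call parity: C - P = S_0 * exp(-qT) - K * exp(-rT).
S_0 * exp(-qT) = 86.8500 * 0.99767032 = 86.64766711
K * exp(-rT) = 76.3100 * 0.99833539 = 76.18297338
C = P + S*exp(-qT) - K*exp(-rT)
C = 0.0142 + 86.64766711 - 76.18297338 = 10.4789

Answer: Call price = 10.4789


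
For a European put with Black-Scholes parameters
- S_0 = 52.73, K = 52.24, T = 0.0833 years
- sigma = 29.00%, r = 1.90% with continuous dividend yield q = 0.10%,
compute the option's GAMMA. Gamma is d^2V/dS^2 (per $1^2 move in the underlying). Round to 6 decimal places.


d1 = 0.1713070168; d2 = 0.0876079726
phi(d1) = 0.3931313181; exp(-qT) = 0.9999167035; exp(-rT) = 0.9984185518
Gamma = exp(-qT) * phi(d1) / (S * sigma * sqrt(T)) = 0.9999167035 * 0.3931313181 / (52.7300 * 0.2900 * 0.2886173938) = 0.089068

Answer: Gamma = 0.089068


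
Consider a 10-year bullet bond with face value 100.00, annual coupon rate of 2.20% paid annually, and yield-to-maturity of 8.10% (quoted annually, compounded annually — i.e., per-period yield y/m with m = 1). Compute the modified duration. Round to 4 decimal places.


Answer: Modified duration = 8.0983

Derivation:
Coupon per period c = face * coupon_rate / m = 2.200000
Periods per year m = 1; per-period yield y/m = 0.081000
Number of cashflows N = 10
Cashflows (t years, CF_t, discount factor 1/(1+y/m)^(m*t), PV):
  t = 1.0000: CF_t = 2.200000, DF = 0.925069, PV = 2.035153
  t = 2.0000: CF_t = 2.200000, DF = 0.855753, PV = 1.882657
  t = 3.0000: CF_t = 2.200000, DF = 0.791631, PV = 1.741589
  t = 4.0000: CF_t = 2.200000, DF = 0.732314, PV = 1.611090
  t = 5.0000: CF_t = 2.200000, DF = 0.677441, PV = 1.490370
  t = 6.0000: CF_t = 2.200000, DF = 0.626680, PV = 1.378696
  t = 7.0000: CF_t = 2.200000, DF = 0.579722, PV = 1.275389
  t = 8.0000: CF_t = 2.200000, DF = 0.536284, PV = 1.179824
  t = 9.0000: CF_t = 2.200000, DF = 0.496099, PV = 1.091419
  t = 10.0000: CF_t = 102.200000, DF = 0.458926, PV = 46.902280
Price P = sum_t PV_t = 60.588468
First compute Macaulay numerator sum_t t * PV_t:
  t * PV_t at t = 1.0000: 2.035153
  t * PV_t at t = 2.0000: 3.765315
  t * PV_t at t = 3.0000: 5.224766
  t * PV_t at t = 4.0000: 6.444362
  t * PV_t at t = 5.0000: 7.451852
  t * PV_t at t = 6.0000: 8.272176
  t * PV_t at t = 7.0000: 8.927726
  t * PV_t at t = 8.0000: 9.438590
  t * PV_t at t = 9.0000: 9.822769
  t * PV_t at t = 10.0000: 469.022801
Macaulay duration D = 530.405510 / 60.588468 = 8.754232
Modified duration = D / (1 + y/m) = 8.754232 / (1 + 0.081000) = 8.098272


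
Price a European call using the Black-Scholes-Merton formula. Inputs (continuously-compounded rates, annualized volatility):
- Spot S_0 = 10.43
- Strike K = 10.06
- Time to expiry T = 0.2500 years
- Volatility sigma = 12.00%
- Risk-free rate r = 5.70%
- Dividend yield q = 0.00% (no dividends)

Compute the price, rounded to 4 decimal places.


Answer: Price = 0.5807

Derivation:
d1 = (ln(S/K) + (r - q + 0.5*sigma^2) * T) / (sigma * sqrt(T)) = 0.86948507
d2 = d1 - sigma * sqrt(T) = 0.80948507
exp(-rT) = 0.98585105; exp(-qT) = 1.00000000
C = S_0 * exp(-qT) * N(d1) - K * exp(-rT) * N(d2)
N(d1) = 0.80770907; N(d2) = 0.79088191
C = 10.4300 * 1.00000000 * 0.80770907 - 10.0600 * 0.98585105 * 0.79088191 = 0.5807


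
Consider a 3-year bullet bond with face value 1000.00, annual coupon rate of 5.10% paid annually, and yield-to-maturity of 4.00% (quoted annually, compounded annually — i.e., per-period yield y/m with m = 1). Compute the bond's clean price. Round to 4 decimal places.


Coupon per period c = face * coupon_rate / m = 51.000000
Periods per year m = 1; per-period yield y/m = 0.040000
Number of cashflows N = 3
Cashflows (t years, CF_t, discount factor 1/(1+y/m)^(m*t), PV):
  t = 1.0000: CF_t = 51.000000, DF = 0.961538, PV = 49.038462
  t = 2.0000: CF_t = 51.000000, DF = 0.924556, PV = 47.152367
  t = 3.0000: CF_t = 1051.000000, DF = 0.888996, PV = 934.335173
Price P = sum_t PV_t = 1030.526001

Answer: Price = 1030.5260


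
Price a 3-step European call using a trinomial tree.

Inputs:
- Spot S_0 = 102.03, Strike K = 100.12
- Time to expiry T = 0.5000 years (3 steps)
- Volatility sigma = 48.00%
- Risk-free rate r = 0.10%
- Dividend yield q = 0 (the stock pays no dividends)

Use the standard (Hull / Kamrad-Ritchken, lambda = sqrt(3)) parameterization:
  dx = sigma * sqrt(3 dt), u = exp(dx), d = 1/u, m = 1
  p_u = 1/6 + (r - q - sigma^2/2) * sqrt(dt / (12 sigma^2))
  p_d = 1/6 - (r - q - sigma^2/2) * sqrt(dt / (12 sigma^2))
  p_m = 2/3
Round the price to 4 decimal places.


dt = T/N = 0.166667; dx = sigma*sqrt(3*dt) = 0.339411
u = exp(dx) = 1.404121; d = 1/u = 0.712189
p_u = 0.138628, p_m = 0.666667, p_d = 0.194705
Discount per step: exp(-r*dt) = 0.999833
Stock lattice S(k, j) with j the centered position index:
  k=0: S(0,+0) = 102.0300
  k=1: S(1,-1) = 72.6647; S(1,+0) = 102.0300; S(1,+1) = 143.2624
  k=2: S(2,-2) = 51.7510; S(2,-1) = 72.6647; S(2,+0) = 102.0300; S(2,+1) = 143.2624; S(2,+2) = 201.1577
  k=3: S(3,-3) = 36.8565; S(3,-2) = 51.7510; S(3,-1) = 72.6647; S(3,+0) = 102.0300; S(3,+1) = 143.2624; S(3,+2) = 201.1577; S(3,+3) = 282.4497
Terminal payoffs V(N, j) = max(S_T - K, 0):
  V(3,-3) = 0.000000; V(3,-2) = 0.000000; V(3,-1) = 0.000000; V(3,+0) = 1.910000; V(3,+1) = 43.142433; V(3,+2) = 101.037744; V(3,+3) = 182.329748
Backward induction: V(k, j) = exp(-r*dt) * [p_u * V(k+1, j+1) + p_m * V(k+1, j) + p_d * V(k+1, j-1)]
  V(2,-2) = exp(-r*dt) * [p_u*0.000000 + p_m*0.000000 + p_d*0.000000] = 0.000000
  V(2,-1) = exp(-r*dt) * [p_u*1.910000 + p_m*0.000000 + p_d*0.000000] = 0.264735
  V(2,+0) = exp(-r*dt) * [p_u*43.142433 + p_m*1.910000 + p_d*0.000000] = 7.252870
  V(2,+1) = exp(-r*dt) * [p_u*101.037744 + p_m*43.142433 + p_d*1.910000] = 43.132972
  V(2,+2) = exp(-r*dt) * [p_u*182.329748 + p_m*101.037744 + p_d*43.142433] = 101.017717
  V(1,-1) = exp(-r*dt) * [p_u*7.252870 + p_m*0.264735 + p_d*0.000000] = 1.181743
  V(1,+0) = exp(-r*dt) * [p_u*43.132972 + p_m*7.252870 + p_d*0.264735] = 10.864415
  V(1,+1) = exp(-r*dt) * [p_u*101.017717 + p_m*43.132972 + p_d*7.252870] = 44.164002
  V(0,+0) = exp(-r*dt) * [p_u*44.164002 + p_m*10.864415 + p_d*1.181743] = 13.593133

Answer: Price = V(0,0) = 13.5931


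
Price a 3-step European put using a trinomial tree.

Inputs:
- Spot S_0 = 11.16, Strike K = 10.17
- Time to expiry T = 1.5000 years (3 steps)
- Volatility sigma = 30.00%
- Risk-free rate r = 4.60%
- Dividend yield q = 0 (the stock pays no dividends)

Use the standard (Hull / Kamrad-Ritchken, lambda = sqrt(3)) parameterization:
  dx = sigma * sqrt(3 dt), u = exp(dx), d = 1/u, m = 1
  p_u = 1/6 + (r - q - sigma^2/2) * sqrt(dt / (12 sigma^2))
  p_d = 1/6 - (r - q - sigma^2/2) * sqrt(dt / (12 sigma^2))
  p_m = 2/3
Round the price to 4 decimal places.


dt = T/N = 0.500000; dx = sigma*sqrt(3*dt) = 0.367423
u = exp(dx) = 1.444009; d = 1/u = 0.692516
p_u = 0.167347, p_m = 0.666667, p_d = 0.165986
Discount per step: exp(-r*dt) = 0.977262
Stock lattice S(k, j) with j the centered position index:
  k=0: S(0,+0) = 11.1600
  k=1: S(1,-1) = 7.7285; S(1,+0) = 11.1600; S(1,+1) = 16.1151
  k=2: S(2,-2) = 5.3521; S(2,-1) = 7.7285; S(2,+0) = 11.1600; S(2,+1) = 16.1151; S(2,+2) = 23.2704
  k=3: S(3,-3) = 3.7064; S(3,-2) = 5.3521; S(3,-1) = 7.7285; S(3,+0) = 11.1600; S(3,+1) = 16.1151; S(3,+2) = 23.2704; S(3,+3) = 33.6027
Terminal payoffs V(N, j) = max(K - S_T, 0):
  V(3,-3) = 6.463583; V(3,-2) = 4.817900; V(3,-1) = 2.441518; V(3,+0) = 0.000000; V(3,+1) = 0.000000; V(3,+2) = 0.000000; V(3,+3) = 0.000000
Backward induction: V(k, j) = exp(-r*dt) * [p_u * V(k+1, j+1) + p_m * V(k+1, j) + p_d * V(k+1, j-1)]
  V(2,-2) = exp(-r*dt) * [p_u*2.441518 + p_m*4.817900 + p_d*6.463583] = 4.586664
  V(2,-1) = exp(-r*dt) * [p_u*0.000000 + p_m*2.441518 + p_d*4.817900] = 2.372191
  V(2,+0) = exp(-r*dt) * [p_u*0.000000 + p_m*0.000000 + p_d*2.441518] = 0.396044
  V(2,+1) = exp(-r*dt) * [p_u*0.000000 + p_m*0.000000 + p_d*0.000000] = 0.000000
  V(2,+2) = exp(-r*dt) * [p_u*0.000000 + p_m*0.000000 + p_d*0.000000] = 0.000000
  V(1,-1) = exp(-r*dt) * [p_u*0.396044 + p_m*2.372191 + p_d*4.586664] = 2.354285
  V(1,+0) = exp(-r*dt) * [p_u*0.000000 + p_m*0.396044 + p_d*2.372191] = 0.642824
  V(1,+1) = exp(-r*dt) * [p_u*0.000000 + p_m*0.000000 + p_d*0.396044] = 0.064243
  V(0,+0) = exp(-r*dt) * [p_u*0.064243 + p_m*0.642824 + p_d*2.354285] = 0.811205

Answer: Price = V(0,0) = 0.8112


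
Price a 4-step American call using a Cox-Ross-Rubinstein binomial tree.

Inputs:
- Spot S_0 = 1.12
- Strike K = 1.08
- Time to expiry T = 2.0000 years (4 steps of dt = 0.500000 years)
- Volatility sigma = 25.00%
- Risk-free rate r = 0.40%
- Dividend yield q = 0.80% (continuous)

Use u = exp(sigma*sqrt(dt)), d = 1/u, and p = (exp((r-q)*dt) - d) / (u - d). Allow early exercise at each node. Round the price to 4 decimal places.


dt = T/N = 0.500000
u = exp(sigma*sqrt(dt)) = 1.193365; d = 1/u = 0.837967
p = (exp((r-q)*dt) - d) / (u - d) = 0.450299
Discount per step: exp(-r*dt) = 0.998002
Stock lattice S(k, i) with i counting down-moves:
  k=0: S(0,0) = 1.1200
  k=1: S(1,0) = 1.3366; S(1,1) = 0.9385
  k=2: S(2,0) = 1.5950; S(2,1) = 1.1200; S(2,2) = 0.7865
  k=3: S(3,0) = 1.9034; S(3,1) = 1.3366; S(3,2) = 0.9385; S(3,3) = 0.6590
  k=4: S(4,0) = 2.2715; S(4,1) = 1.5950; S(4,2) = 1.1200; S(4,3) = 0.7865; S(4,4) = 0.5522
Terminal payoffs V(N, i) = max(S_T - K, 0):
  V(4,0) = 1.191489; V(4,1) = 0.515013; V(4,2) = 0.040000; V(4,3) = 0.000000; V(4,4) = 0.000000
Backward induction: V(k, i) = exp(-r*dt) * [p * V(k+1, i) + (1-p) * V(k+1, i+1)]; then take max(V_cont, immediate exercise) for American.
  V(3,0) = exp(-r*dt) * [p*1.191489 + (1-p)*0.515013] = 0.817992; exercise = 0.823432; V(3,0) = max -> 0.823432
  V(3,1) = exp(-r*dt) * [p*0.515013 + (1-p)*0.040000] = 0.253391; exercise = 0.256568; V(3,1) = max -> 0.256568
  V(3,2) = exp(-r*dt) * [p*0.040000 + (1-p)*0.000000] = 0.017976; exercise = 0.000000; V(3,2) = max -> 0.017976
  V(3,3) = exp(-r*dt) * [p*0.000000 + (1-p)*0.000000] = 0.000000; exercise = 0.000000; V(3,3) = max -> 0.000000
  V(2,0) = exp(-r*dt) * [p*0.823432 + (1-p)*0.256568] = 0.510804; exercise = 0.515013; V(2,0) = max -> 0.515013
  V(2,1) = exp(-r*dt) * [p*0.256568 + (1-p)*0.017976] = 0.125163; exercise = 0.040000; V(2,1) = max -> 0.125163
  V(2,2) = exp(-r*dt) * [p*0.017976 + (1-p)*0.000000] = 0.008078; exercise = 0.000000; V(2,2) = max -> 0.008078
  V(1,0) = exp(-r*dt) * [p*0.515013 + (1-p)*0.125163] = 0.300111; exercise = 0.256568; V(1,0) = max -> 0.300111
  V(1,1) = exp(-r*dt) * [p*0.125163 + (1-p)*0.008078] = 0.060680; exercise = 0.000000; V(1,1) = max -> 0.060680
  V(0,0) = exp(-r*dt) * [p*0.300111 + (1-p)*0.060680] = 0.168159; exercise = 0.040000; V(0,0) = max -> 0.168159

Answer: Price = V(0,0) = 0.1682


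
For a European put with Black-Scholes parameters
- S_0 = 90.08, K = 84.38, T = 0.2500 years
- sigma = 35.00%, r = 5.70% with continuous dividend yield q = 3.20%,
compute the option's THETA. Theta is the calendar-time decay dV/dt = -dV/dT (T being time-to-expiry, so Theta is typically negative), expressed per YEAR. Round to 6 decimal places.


d1 = 0.4967443297; d2 = 0.3217443297
phi(d1) = 0.3526370289; exp(-qT) = 0.9920319148; exp(-rT) = 0.9858510507
Theta = -S*exp(-qT)*phi(d1)*sigma/(2*sqrt(T)) + r*K*exp(-rT)*N(-d2) - q*S*exp(-qT)*N(-d1)
N(-d1) = 0.3096846788; N(-d2) = 0.3738231959; sqrt(T) = 0.5000000000
Term 1 = -90.0800 * 0.9920319148 * 0.3526370289 * 0.3500 / (2 * 0.5000000000) = -11.0293515520
Term 2 = 0.0570 * 84.3800 * 0.9858510507 * 0.3738231959 = 1.7725231925
Term 3 = -0.0320 * 90.0800 * 0.9920319148 * 0.3096846788 = -0.8855716802
Theta = -11.0293515520 + (1.7725231925) + (-0.8855716802) = -10.142400

Answer: Theta = -10.142400


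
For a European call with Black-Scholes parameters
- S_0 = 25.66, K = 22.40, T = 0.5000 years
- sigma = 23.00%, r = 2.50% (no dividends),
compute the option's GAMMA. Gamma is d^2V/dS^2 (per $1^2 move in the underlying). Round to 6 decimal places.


Answer: Gamma = 0.058352

Derivation:
d1 = 0.9936227617; d2 = 0.8309882020
phi(d1) = 0.2435138085; exp(-qT) = 1.0000000000; exp(-rT) = 0.9875778005
Gamma = exp(-qT) * phi(d1) / (S * sigma * sqrt(T)) = 1.0000000000 * 0.2435138085 / (25.6600 * 0.2300 * 0.7071067812) = 0.058352


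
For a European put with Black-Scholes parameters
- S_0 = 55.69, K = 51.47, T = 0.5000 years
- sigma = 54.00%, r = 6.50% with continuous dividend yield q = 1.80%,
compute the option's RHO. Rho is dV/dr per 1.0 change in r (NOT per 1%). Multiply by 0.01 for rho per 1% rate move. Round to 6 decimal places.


Answer: Rho = -11.691522

Derivation:
d1 = 0.4588376199; d2 = 0.0769999580
phi(d1) = 0.3590819966; exp(-qT) = 0.9910403788; exp(-rT) = 0.9680224498
N(-d2) = 0.4693117892
Rho = -K*T*exp(-rT)*N(-d2) = -51.4700 * 0.5000 * 0.9680224498 * 0.4693117892 = -11.691522


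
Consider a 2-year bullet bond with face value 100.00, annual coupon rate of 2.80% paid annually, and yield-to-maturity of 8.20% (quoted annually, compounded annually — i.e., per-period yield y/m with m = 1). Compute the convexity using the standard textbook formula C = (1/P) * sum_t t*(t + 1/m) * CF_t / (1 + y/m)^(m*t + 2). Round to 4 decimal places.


Coupon per period c = face * coupon_rate / m = 2.800000
Periods per year m = 1; per-period yield y/m = 0.082000
Number of cashflows N = 2
Cashflows (t years, CF_t, discount factor 1/(1+y/m)^(m*t), PV):
  t = 1.0000: CF_t = 2.800000, DF = 0.924214, PV = 2.587800
  t = 2.0000: CF_t = 102.800000, DF = 0.854172, PV = 87.808911
Price P = sum_t PV_t = 90.396712
Convexity numerator sum_t t*(t + 1/m) * CF_t / (1+y/m)^(m*t + 2):
  t = 1.0000: term = 4.420855
  t = 2.0000: term = 450.023634
Convexity = (1/P) * sum = 454.444488 / 90.396712 = 5.027224

Answer: Convexity = 5.0272


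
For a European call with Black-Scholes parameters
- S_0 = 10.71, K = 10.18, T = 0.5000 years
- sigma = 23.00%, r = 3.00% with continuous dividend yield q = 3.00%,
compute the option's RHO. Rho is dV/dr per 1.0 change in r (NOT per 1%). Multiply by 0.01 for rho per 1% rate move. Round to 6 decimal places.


Answer: Rho = 2.964634

Derivation:
d1 = 0.3933842442; d2 = 0.2307496845
phi(d1) = 0.3692379045; exp(-qT) = 0.9851119396; exp(-rT) = 0.9851119396
N(d2) = 0.5912453639
Rho = K*T*exp(-rT)*N(d2) = 10.1800 * 0.5000 * 0.9851119396 * 0.5912453639 = 2.964634


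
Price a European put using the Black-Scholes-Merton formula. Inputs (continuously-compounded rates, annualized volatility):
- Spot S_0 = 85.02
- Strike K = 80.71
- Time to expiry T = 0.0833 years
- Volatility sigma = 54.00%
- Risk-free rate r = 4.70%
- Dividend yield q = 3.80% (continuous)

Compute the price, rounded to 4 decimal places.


d1 = (ln(S/K) + (r - q + 0.5*sigma^2) * T) / (sigma * sqrt(T)) = 0.41653812
d2 = d1 - sigma * sqrt(T) = 0.26068473
exp(-rT) = 0.99609255; exp(-qT) = 0.99683960
P = K * exp(-rT) * N(-d2) - S_0 * exp(-qT) * N(-d1)
N(-d1) = 0.33850814; N(-d2) = 0.39716782
P = 80.7100 * 0.99609255 * 0.39716782 - 85.0200 * 0.99683960 * 0.33850814 = 3.2412

Answer: Price = 3.2412


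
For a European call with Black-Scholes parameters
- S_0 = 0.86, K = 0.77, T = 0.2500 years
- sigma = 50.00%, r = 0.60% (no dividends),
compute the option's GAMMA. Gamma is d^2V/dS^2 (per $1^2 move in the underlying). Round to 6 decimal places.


d1 = 0.5731674976; d2 = 0.3231674976
phi(d1) = 0.3385108874; exp(-qT) = 1.0000000000; exp(-rT) = 0.9985011244
Gamma = exp(-qT) * phi(d1) / (S * sigma * sqrt(T)) = 1.0000000000 * 0.3385108874 / (0.8600 * 0.5000 * 0.5000000000) = 1.574469

Answer: Gamma = 1.574469


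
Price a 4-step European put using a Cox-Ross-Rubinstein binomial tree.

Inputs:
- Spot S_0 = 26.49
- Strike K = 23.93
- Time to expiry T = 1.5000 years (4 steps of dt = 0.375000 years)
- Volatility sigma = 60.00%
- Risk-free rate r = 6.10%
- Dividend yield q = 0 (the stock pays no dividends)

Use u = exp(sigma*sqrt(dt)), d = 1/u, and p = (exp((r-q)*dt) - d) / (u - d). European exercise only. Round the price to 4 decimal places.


dt = T/N = 0.375000
u = exp(sigma*sqrt(dt)) = 1.444009; d = 1/u = 0.692516
p = (exp((r-q)*dt) - d) / (u - d) = 0.439954
Discount per step: exp(-r*dt) = 0.977385
Stock lattice S(k, i) with i counting down-moves:
  k=0: S(0,0) = 26.4900
  k=1: S(1,0) = 38.2518; S(1,1) = 18.3448
  k=2: S(2,0) = 55.2360; S(2,1) = 26.4900; S(2,2) = 12.7040
  k=3: S(3,0) = 79.7612; S(3,1) = 38.2518; S(3,2) = 18.3448; S(3,3) = 8.7978
  k=4: S(4,0) = 115.1760; S(4,1) = 55.2360; S(4,2) = 26.4900; S(4,3) = 12.7040; S(4,4) = 6.0926
Terminal payoffs V(N, i) = max(K - S_T, 0):
  V(4,0) = 0.000000; V(4,1) = 0.000000; V(4,2) = 0.000000; V(4,3) = 11.225956; V(4,4) = 17.837409
Backward induction: V(k, i) = exp(-r*dt) * [p * V(k+1, i) + (1-p) * V(k+1, i+1)].
  V(3,0) = exp(-r*dt) * [p*0.000000 + (1-p)*0.000000] = 0.000000
  V(3,1) = exp(-r*dt) * [p*0.000000 + (1-p)*0.000000] = 0.000000
  V(3,2) = exp(-r*dt) * [p*0.000000 + (1-p)*11.225956] = 6.144868
  V(3,3) = exp(-r*dt) * [p*11.225956 + (1-p)*17.837409] = 14.591057
  V(2,0) = exp(-r*dt) * [p*0.000000 + (1-p)*0.000000] = 0.000000
  V(2,1) = exp(-r*dt) * [p*0.000000 + (1-p)*6.144868] = 3.363580
  V(2,2) = exp(-r*dt) * [p*6.144868 + (1-p)*14.591057] = 10.629178
  V(1,0) = exp(-r*dt) * [p*0.000000 + (1-p)*3.363580] = 1.841158
  V(1,1) = exp(-r*dt) * [p*3.363580 + (1-p)*10.629178] = 7.264557
  V(0,0) = exp(-r*dt) * [p*1.841158 + (1-p)*7.264557] = 4.768182

Answer: Price = V(0,0) = 4.7682


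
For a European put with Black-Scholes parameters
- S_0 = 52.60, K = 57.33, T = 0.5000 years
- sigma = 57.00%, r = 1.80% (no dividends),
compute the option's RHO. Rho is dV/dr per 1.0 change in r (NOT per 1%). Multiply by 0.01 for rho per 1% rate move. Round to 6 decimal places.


d1 = 0.0102147723; d2 = -0.3928360930
phi(d1) = 0.3989214678; exp(-qT) = 1.0000000000; exp(-rT) = 0.9910403788
N(-d2) = 0.6527797275
Rho = -K*T*exp(-rT)*N(-d2) = -57.3300 * 0.5000 * 0.9910403788 * 0.6527797275 = -18.544279

Answer: Rho = -18.544279


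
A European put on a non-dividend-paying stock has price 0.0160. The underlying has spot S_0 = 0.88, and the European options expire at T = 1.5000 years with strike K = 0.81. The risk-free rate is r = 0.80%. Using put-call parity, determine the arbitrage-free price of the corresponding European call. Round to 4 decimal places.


Put-call parity: C - P = S_0 * exp(-qT) - K * exp(-rT).
S_0 * exp(-qT) = 0.8800 * 1.00000000 = 0.88000000
K * exp(-rT) = 0.8100 * 0.98807171 = 0.80033809
C = P + S*exp(-qT) - K*exp(-rT)
C = 0.0160 + 0.88000000 - 0.80033809 = 0.0957

Answer: Call price = 0.0957


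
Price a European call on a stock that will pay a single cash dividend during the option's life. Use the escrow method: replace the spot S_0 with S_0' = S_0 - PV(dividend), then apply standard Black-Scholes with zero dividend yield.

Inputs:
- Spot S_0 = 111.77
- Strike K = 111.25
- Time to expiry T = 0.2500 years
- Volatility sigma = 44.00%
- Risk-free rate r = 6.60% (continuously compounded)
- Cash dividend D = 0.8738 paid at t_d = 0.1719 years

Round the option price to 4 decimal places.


Answer: Price = 10.4058

Derivation:
PV(D) = D * exp(-r * t_d) = 0.8738 * 0.98871872 = 0.86394241
S_0' = S_0 - PV(D) = 111.7700 - 0.86394241 = 110.90605759
d1 = (ln(S_0'/K) + (r + sigma^2/2)*T) / (sigma*sqrt(T)) = 0.17092543
d2 = d1 - sigma*sqrt(T) = -0.04907457
exp(-rT) = 0.98363538
N(d1) = 0.56785880; N(d2) = 0.48042993
C = S_0' * N(d1) - K * exp(-rT) * N(d2) = 110.90605759 * 0.56785880 - 111.2500 * 0.98363538 * 0.48042993 = 10.4058


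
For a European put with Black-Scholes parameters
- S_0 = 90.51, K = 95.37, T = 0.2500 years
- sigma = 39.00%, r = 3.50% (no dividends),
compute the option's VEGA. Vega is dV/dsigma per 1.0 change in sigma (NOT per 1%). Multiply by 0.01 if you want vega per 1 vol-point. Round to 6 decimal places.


d1 = -0.1258524192; d2 = -0.3208524192
phi(d1) = 0.3957953679; exp(-qT) = 1.0000000000; exp(-rT) = 0.9912881698
Vega = S * exp(-qT) * phi(d1) * sqrt(T) = 90.5100 * 1.0000000000 * 0.3957953679 * 0.5000000000 = 17.911719

Answer: Vega = 17.911719


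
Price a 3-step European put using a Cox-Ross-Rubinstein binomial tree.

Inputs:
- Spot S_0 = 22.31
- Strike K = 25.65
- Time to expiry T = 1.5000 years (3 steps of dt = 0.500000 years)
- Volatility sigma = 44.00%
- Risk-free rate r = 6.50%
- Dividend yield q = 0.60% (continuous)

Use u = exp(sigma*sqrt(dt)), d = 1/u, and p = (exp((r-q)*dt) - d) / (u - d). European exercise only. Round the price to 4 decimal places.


dt = T/N = 0.500000
u = exp(sigma*sqrt(dt)) = 1.364963; d = 1/u = 0.732621
p = (exp((r-q)*dt) - d) / (u - d) = 0.470187
Discount per step: exp(-r*dt) = 0.968022
Stock lattice S(k, i) with i counting down-moves:
  k=0: S(0,0) = 22.3100
  k=1: S(1,0) = 30.4523; S(1,1) = 16.3448
  k=2: S(2,0) = 41.5663; S(2,1) = 22.3100; S(2,2) = 11.9745
  k=3: S(3,0) = 56.7364; S(3,1) = 30.4523; S(3,2) = 16.3448; S(3,3) = 8.7728
Terminal payoffs V(N, i) = max(K - S_T, 0):
  V(3,0) = 0.000000; V(3,1) = 0.000000; V(3,2) = 9.305229; V(3,3) = 16.877217
Backward induction: V(k, i) = exp(-r*dt) * [p * V(k+1, i) + (1-p) * V(k+1, i+1)].
  V(2,0) = exp(-r*dt) * [p*0.000000 + (1-p)*0.000000] = 0.000000
  V(2,1) = exp(-r*dt) * [p*0.000000 + (1-p)*9.305229] = 4.772385
  V(2,2) = exp(-r*dt) * [p*9.305229 + (1-p)*16.877217] = 12.891126
  V(1,0) = exp(-r*dt) * [p*0.000000 + (1-p)*4.772385] = 2.447619
  V(1,1) = exp(-r*dt) * [p*4.772385 + (1-p)*12.891126] = 8.783644
  V(0,0) = exp(-r*dt) * [p*2.447619 + (1-p)*8.783644] = 5.618915

Answer: Price = V(0,0) = 5.6189


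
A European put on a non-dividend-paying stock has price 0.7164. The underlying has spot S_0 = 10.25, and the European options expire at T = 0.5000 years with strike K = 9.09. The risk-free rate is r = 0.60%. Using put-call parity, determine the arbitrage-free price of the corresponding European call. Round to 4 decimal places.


Answer: Call price = 1.9036

Derivation:
Put-call parity: C - P = S_0 * exp(-qT) - K * exp(-rT).
S_0 * exp(-qT) = 10.2500 * 1.00000000 = 10.25000000
K * exp(-rT) = 9.0900 * 0.99700450 = 9.06277086
C = P + S*exp(-qT) - K*exp(-rT)
C = 0.7164 + 10.25000000 - 9.06277086 = 1.9036


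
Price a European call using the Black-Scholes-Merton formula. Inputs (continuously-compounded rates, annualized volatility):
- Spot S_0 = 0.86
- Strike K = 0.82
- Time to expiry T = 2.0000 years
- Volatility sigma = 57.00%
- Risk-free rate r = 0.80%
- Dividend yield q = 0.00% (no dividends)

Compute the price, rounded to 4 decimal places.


d1 = (ln(S/K) + (r - q + 0.5*sigma^2) * T) / (sigma * sqrt(T)) = 0.48198389
d2 = d1 - sigma * sqrt(T) = -0.32411784
exp(-rT) = 0.98412732; exp(-qT) = 1.00000000
C = S_0 * exp(-qT) * N(d1) - K * exp(-rT) * N(d2)
N(d1) = 0.68509131; N(d2) = 0.37292441
C = 0.8600 * 1.00000000 * 0.68509131 - 0.8200 * 0.98412732 * 0.37292441 = 0.2882

Answer: Price = 0.2882


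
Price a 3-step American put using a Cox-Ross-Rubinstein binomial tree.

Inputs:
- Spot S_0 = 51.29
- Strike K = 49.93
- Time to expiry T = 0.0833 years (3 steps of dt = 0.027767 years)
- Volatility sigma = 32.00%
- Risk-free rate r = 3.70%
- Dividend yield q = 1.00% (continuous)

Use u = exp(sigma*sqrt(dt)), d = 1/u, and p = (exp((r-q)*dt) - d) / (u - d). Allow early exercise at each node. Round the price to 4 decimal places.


Answer: Price = V(0,0) = 1.3082

Derivation:
dt = T/N = 0.027767
u = exp(sigma*sqrt(dt)) = 1.054770; d = 1/u = 0.948074
p = (exp((r-q)*dt) - d) / (u - d) = 0.493702
Discount per step: exp(-r*dt) = 0.998973
Stock lattice S(k, i) with i counting down-moves:
  k=0: S(0,0) = 51.2900
  k=1: S(1,0) = 54.0991; S(1,1) = 48.6267
  k=2: S(2,0) = 57.0622; S(2,1) = 51.2900; S(2,2) = 46.1017
  k=3: S(3,0) = 60.1874; S(3,1) = 54.0991; S(3,2) = 48.6267; S(3,3) = 43.7079
Terminal payoffs V(N, i) = max(K - S_T, 0):
  V(3,0) = 0.000000; V(3,1) = 0.000000; V(3,2) = 1.303282; V(3,3) = 6.222146
Backward induction: V(k, i) = exp(-r*dt) * [p * V(k+1, i) + (1-p) * V(k+1, i+1)]; then take max(V_cont, immediate exercise) for American.
  V(2,0) = exp(-r*dt) * [p*0.000000 + (1-p)*0.000000] = 0.000000; exercise = 0.000000; V(2,0) = max -> 0.000000
  V(2,1) = exp(-r*dt) * [p*0.000000 + (1-p)*1.303282] = 0.659172; exercise = 0.000000; V(2,1) = max -> 0.659172
  V(2,2) = exp(-r*dt) * [p*1.303282 + (1-p)*6.222146] = 3.789799; exercise = 3.828270; V(2,2) = max -> 3.828270
  V(1,0) = exp(-r*dt) * [p*0.000000 + (1-p)*0.659172] = 0.333395; exercise = 0.000000; V(1,0) = max -> 0.333395
  V(1,1) = exp(-r*dt) * [p*0.659172 + (1-p)*3.828270] = 2.261357; exercise = 1.303282; V(1,1) = max -> 2.261357
  V(0,0) = exp(-r*dt) * [p*0.333395 + (1-p)*2.261357] = 1.308174; exercise = 0.000000; V(0,0) = max -> 1.308174


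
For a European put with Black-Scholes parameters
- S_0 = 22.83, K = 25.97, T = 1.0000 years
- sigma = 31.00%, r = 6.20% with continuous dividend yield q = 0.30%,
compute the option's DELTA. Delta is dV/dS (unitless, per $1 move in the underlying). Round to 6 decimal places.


Answer: Delta = -0.526471

Derivation:
d1 = -0.0703760166; d2 = -0.3803760166
phi(d1) = 0.3979555652; exp(-qT) = 0.9970044955; exp(-rT) = 0.9398828868
N(-d1) = 0.5280528100
Delta = -exp(-qT) * N(-d1) = -0.9970044955 * 0.5280528100 = -0.526471


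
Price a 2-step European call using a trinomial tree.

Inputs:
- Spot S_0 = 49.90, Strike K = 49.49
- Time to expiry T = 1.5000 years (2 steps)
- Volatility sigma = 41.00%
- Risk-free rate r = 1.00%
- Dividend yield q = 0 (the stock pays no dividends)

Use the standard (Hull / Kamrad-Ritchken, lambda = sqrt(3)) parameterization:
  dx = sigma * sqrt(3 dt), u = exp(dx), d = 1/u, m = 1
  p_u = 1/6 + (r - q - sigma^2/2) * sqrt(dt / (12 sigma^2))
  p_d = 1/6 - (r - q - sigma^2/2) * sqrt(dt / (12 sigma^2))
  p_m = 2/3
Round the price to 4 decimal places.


dt = T/N = 0.750000; dx = sigma*sqrt(3*dt) = 0.615000
u = exp(dx) = 1.849657; d = 1/u = 0.540641
p_u = 0.121514, p_m = 0.666667, p_d = 0.211819
Discount per step: exp(-r*dt) = 0.992528
Stock lattice S(k, j) with j the centered position index:
  k=0: S(0,+0) = 49.9000
  k=1: S(1,-1) = 26.9780; S(1,+0) = 49.9000; S(1,+1) = 92.2979
  k=2: S(2,-2) = 14.5854; S(2,-1) = 26.9780; S(2,+0) = 49.9000; S(2,+1) = 92.2979; S(2,+2) = 170.7194
Terminal payoffs V(N, j) = max(S_T - K, 0):
  V(2,-2) = 0.000000; V(2,-1) = 0.000000; V(2,+0) = 0.410000; V(2,+1) = 42.807864; V(2,+2) = 121.229354
Backward induction: V(k, j) = exp(-r*dt) * [p_u * V(k+1, j+1) + p_m * V(k+1, j) + p_d * V(k+1, j-1)]
  V(1,-1) = exp(-r*dt) * [p_u*0.410000 + p_m*0.000000 + p_d*0.000000] = 0.049449
  V(1,+0) = exp(-r*dt) * [p_u*42.807864 + p_m*0.410000 + p_d*0.000000] = 5.434188
  V(1,+1) = exp(-r*dt) * [p_u*121.229354 + p_m*42.807864 + p_d*0.410000] = 43.032556
  V(0,+0) = exp(-r*dt) * [p_u*43.032556 + p_m*5.434188 + p_d*0.049449] = 8.796115

Answer: Price = V(0,0) = 8.7961


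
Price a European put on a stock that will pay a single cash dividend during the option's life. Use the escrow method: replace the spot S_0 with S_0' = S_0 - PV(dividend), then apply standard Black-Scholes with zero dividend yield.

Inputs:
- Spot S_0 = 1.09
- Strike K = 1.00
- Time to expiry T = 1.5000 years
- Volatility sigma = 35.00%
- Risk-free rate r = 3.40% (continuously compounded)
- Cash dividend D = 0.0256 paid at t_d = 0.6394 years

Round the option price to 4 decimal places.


PV(D) = D * exp(-r * t_d) = 0.0256 * 0.97849500 = 0.02504947
S_0' = S_0 - PV(D) = 1.0900 - 0.02504947 = 1.06495053
d1 = (ln(S_0'/K) + (r + sigma^2/2)*T) / (sigma*sqrt(T)) = 0.48010779
d2 = d1 - sigma*sqrt(T) = 0.05144709
exp(-rT) = 0.95027867
N(-d1) = 0.31557537; N(-d2) = 0.47948463
P = K * exp(-rT) * N(-d2) - S_0' * N(-d1) = 1.0000 * 0.95027867 * 0.47948463 - 1.06495053 * 0.31557537 = 0.1196

Answer: Price = 0.1196


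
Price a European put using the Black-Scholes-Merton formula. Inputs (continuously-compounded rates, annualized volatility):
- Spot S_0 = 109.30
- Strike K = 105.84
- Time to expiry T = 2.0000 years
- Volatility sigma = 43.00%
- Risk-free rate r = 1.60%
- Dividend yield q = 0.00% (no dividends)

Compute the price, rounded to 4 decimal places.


d1 = (ln(S/K) + (r - q + 0.5*sigma^2) * T) / (sigma * sqrt(T)) = 0.40957578
d2 = d1 - sigma * sqrt(T) = -0.19853606
exp(-rT) = 0.96850658; exp(-qT) = 1.00000000
P = K * exp(-rT) * N(-d2) - S_0 * exp(-qT) * N(-d1)
N(-d1) = 0.34105858; N(-d2) = 0.57868716
P = 105.8400 * 0.96850658 * 0.57868716 - 109.3000 * 1.00000000 * 0.34105858 = 22.0416

Answer: Price = 22.0416


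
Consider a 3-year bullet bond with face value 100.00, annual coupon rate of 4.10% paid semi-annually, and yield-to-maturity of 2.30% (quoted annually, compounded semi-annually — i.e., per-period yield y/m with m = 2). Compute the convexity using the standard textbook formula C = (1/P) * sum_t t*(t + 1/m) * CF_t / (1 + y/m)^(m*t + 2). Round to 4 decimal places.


Answer: Convexity = 9.6146

Derivation:
Coupon per period c = face * coupon_rate / m = 2.050000
Periods per year m = 2; per-period yield y/m = 0.011500
Number of cashflows N = 6
Cashflows (t years, CF_t, discount factor 1/(1+y/m)^(m*t), PV):
  t = 0.5000: CF_t = 2.050000, DF = 0.988631, PV = 2.026693
  t = 1.0000: CF_t = 2.050000, DF = 0.977391, PV = 2.003651
  t = 1.5000: CF_t = 2.050000, DF = 0.966279, PV = 1.980871
  t = 2.0000: CF_t = 2.050000, DF = 0.955293, PV = 1.958350
  t = 2.5000: CF_t = 2.050000, DF = 0.944432, PV = 1.936085
  t = 3.0000: CF_t = 102.050000, DF = 0.933694, PV = 95.283497
Price P = sum_t PV_t = 105.189147
Convexity numerator sum_t t*(t + 1/m) * CF_t / (1+y/m)^(m*t + 2):
  t = 0.5000: term = 0.990436
  t = 1.0000: term = 2.937525
  t = 1.5000: term = 5.808255
  t = 2.0000: term = 9.570366
  t = 2.5000: term = 14.192337
  t = 3.0000: term = 977.856690
Convexity = (1/P) * sum = 1011.355608 / 105.189147 = 9.614638


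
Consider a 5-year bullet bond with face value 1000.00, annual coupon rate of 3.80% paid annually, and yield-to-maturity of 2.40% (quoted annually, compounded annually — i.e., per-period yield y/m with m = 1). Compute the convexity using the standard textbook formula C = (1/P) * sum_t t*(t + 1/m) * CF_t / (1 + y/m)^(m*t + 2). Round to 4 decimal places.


Answer: Convexity = 26.0216

Derivation:
Coupon per period c = face * coupon_rate / m = 38.000000
Periods per year m = 1; per-period yield y/m = 0.024000
Number of cashflows N = 5
Cashflows (t years, CF_t, discount factor 1/(1+y/m)^(m*t), PV):
  t = 1.0000: CF_t = 38.000000, DF = 0.976562, PV = 37.109375
  t = 2.0000: CF_t = 38.000000, DF = 0.953674, PV = 36.239624
  t = 3.0000: CF_t = 38.000000, DF = 0.931323, PV = 35.390258
  t = 4.0000: CF_t = 38.000000, DF = 0.909495, PV = 34.560799
  t = 5.0000: CF_t = 1038.000000, DF = 0.888178, PV = 921.929200
Price P = sum_t PV_t = 1065.229255
Convexity numerator sum_t t*(t + 1/m) * CF_t / (1+y/m)^(m*t + 2):
  t = 1.0000: term = 70.780516
  t = 2.0000: term = 207.364792
  t = 3.0000: term = 405.009359
  t = 4.0000: term = 659.194921
  t = 5.0000: term = 26376.605977
Convexity = (1/P) * sum = 27718.955565 / 1065.229255 = 26.021587


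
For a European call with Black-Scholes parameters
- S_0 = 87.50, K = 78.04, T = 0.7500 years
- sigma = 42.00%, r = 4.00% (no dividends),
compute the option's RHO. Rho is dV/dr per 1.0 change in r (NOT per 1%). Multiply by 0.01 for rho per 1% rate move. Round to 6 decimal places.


d1 = 0.5789098781; d2 = 0.2151792086
phi(d1) = 0.3373929998; exp(-qT) = 1.0000000000; exp(-rT) = 0.9704455335
N(d2) = 0.5851861998
Rho = K*T*exp(-rT)*N(d2) = 78.0400 * 0.7500 * 0.9704455335 * 0.5851861998 = 33.238680

Answer: Rho = 33.238680


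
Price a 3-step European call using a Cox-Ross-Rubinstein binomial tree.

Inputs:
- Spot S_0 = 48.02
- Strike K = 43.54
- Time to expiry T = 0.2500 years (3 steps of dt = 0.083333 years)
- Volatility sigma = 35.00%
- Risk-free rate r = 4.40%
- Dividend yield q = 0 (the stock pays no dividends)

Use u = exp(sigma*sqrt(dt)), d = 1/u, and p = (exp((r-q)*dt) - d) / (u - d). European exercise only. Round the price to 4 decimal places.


dt = T/N = 0.083333
u = exp(sigma*sqrt(dt)) = 1.106317; d = 1/u = 0.903900
p = (exp((r-q)*dt) - d) / (u - d) = 0.492910
Discount per step: exp(-r*dt) = 0.996340
Stock lattice S(k, i) with i counting down-moves:
  k=0: S(0,0) = 48.0200
  k=1: S(1,0) = 53.1253; S(1,1) = 43.4053
  k=2: S(2,0) = 58.7734; S(2,1) = 48.0200; S(2,2) = 39.2341
  k=3: S(3,0) = 65.0221; S(3,1) = 53.1253; S(3,2) = 43.4053; S(3,3) = 35.4637
Terminal payoffs V(N, i) = max(S_T - K, 0):
  V(3,0) = 21.482053; V(3,1) = 9.585333; V(3,2) = 0.000000; V(3,3) = 0.000000
Backward induction: V(k, i) = exp(-r*dt) * [p * V(k+1, i) + (1-p) * V(k+1, i+1)].
  V(2,0) = exp(-r*dt) * [p*21.482053 + (1-p)*9.585333] = 15.392802
  V(2,1) = exp(-r*dt) * [p*9.585333 + (1-p)*0.000000] = 4.707415
  V(2,2) = exp(-r*dt) * [p*0.000000 + (1-p)*0.000000] = 0.000000
  V(1,0) = exp(-r*dt) * [p*15.392802 + (1-p)*4.707415] = 9.937845
  V(1,1) = exp(-r*dt) * [p*4.707415 + (1-p)*0.000000] = 2.311840
  V(0,0) = exp(-r*dt) * [p*9.937845 + (1-p)*2.311840] = 6.048556

Answer: Price = V(0,0) = 6.0486


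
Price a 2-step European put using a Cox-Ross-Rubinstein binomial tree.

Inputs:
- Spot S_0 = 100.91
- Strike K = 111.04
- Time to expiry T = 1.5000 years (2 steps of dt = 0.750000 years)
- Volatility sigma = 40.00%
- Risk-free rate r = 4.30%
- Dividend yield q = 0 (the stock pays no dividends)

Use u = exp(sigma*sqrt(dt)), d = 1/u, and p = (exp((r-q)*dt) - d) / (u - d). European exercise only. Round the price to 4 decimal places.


Answer: Price = V(0,0) = 21.2393

Derivation:
dt = T/N = 0.750000
u = exp(sigma*sqrt(dt)) = 1.413982; d = 1/u = 0.707222
p = (exp((r-q)*dt) - d) / (u - d) = 0.460628
Discount per step: exp(-r*dt) = 0.968264
Stock lattice S(k, i) with i counting down-moves:
  k=0: S(0,0) = 100.9100
  k=1: S(1,0) = 142.6850; S(1,1) = 71.3658
  k=2: S(2,0) = 201.7540; S(2,1) = 100.9100; S(2,2) = 50.4715
Terminal payoffs V(N, i) = max(K - S_T, 0):
  V(2,0) = 0.000000; V(2,1) = 10.130000; V(2,2) = 60.568506
Backward induction: V(k, i) = exp(-r*dt) * [p * V(k+1, i) + (1-p) * V(k+1, i+1)].
  V(1,0) = exp(-r*dt) * [p*0.000000 + (1-p)*10.130000] = 5.290443
  V(1,1) = exp(-r*dt) * [p*10.130000 + (1-p)*60.568506] = 36.150281
  V(0,0) = exp(-r*dt) * [p*5.290443 + (1-p)*36.150281] = 21.239253


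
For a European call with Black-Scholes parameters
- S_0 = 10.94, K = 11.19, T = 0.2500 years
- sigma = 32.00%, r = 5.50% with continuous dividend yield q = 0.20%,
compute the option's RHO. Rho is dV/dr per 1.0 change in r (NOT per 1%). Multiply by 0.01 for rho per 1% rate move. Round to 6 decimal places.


Answer: Rho = 1.227778

Derivation:
d1 = 0.0215954667; d2 = -0.1384045333
phi(d1) = 0.3988492651; exp(-qT) = 0.9995001250; exp(-rT) = 0.9863440995
N(d2) = 0.4449603572
Rho = K*T*exp(-rT)*N(d2) = 11.1900 * 0.2500 * 0.9863440995 * 0.4449603572 = 1.227778


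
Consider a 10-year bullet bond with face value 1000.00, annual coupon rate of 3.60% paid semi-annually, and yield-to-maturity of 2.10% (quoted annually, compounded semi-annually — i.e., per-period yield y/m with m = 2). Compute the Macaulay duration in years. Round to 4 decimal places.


Answer: Macaulay duration = 8.5976 years

Derivation:
Coupon per period c = face * coupon_rate / m = 18.000000
Periods per year m = 2; per-period yield y/m = 0.010500
Number of cashflows N = 20
Cashflows (t years, CF_t, discount factor 1/(1+y/m)^(m*t), PV):
  t = 0.5000: CF_t = 18.000000, DF = 0.989609, PV = 17.812964
  t = 1.0000: CF_t = 18.000000, DF = 0.979326, PV = 17.627871
  t = 1.5000: CF_t = 18.000000, DF = 0.969150, PV = 17.444702
  t = 2.0000: CF_t = 18.000000, DF = 0.959080, PV = 17.263436
  t = 2.5000: CF_t = 18.000000, DF = 0.949114, PV = 17.084053
  t = 3.0000: CF_t = 18.000000, DF = 0.939252, PV = 16.906535
  t = 3.5000: CF_t = 18.000000, DF = 0.929492, PV = 16.730861
  t = 4.0000: CF_t = 18.000000, DF = 0.919834, PV = 16.557012
  t = 4.5000: CF_t = 18.000000, DF = 0.910276, PV = 16.384970
  t = 5.0000: CF_t = 18.000000, DF = 0.900818, PV = 16.214715
  t = 5.5000: CF_t = 18.000000, DF = 0.891457, PV = 16.046230
  t = 6.0000: CF_t = 18.000000, DF = 0.882194, PV = 15.879495
  t = 6.5000: CF_t = 18.000000, DF = 0.873027, PV = 15.714493
  t = 7.0000: CF_t = 18.000000, DF = 0.863956, PV = 15.551205
  t = 7.5000: CF_t = 18.000000, DF = 0.854979, PV = 15.389614
  t = 8.0000: CF_t = 18.000000, DF = 0.846095, PV = 15.229702
  t = 8.5000: CF_t = 18.000000, DF = 0.837303, PV = 15.071452
  t = 9.0000: CF_t = 18.000000, DF = 0.828603, PV = 14.914846
  t = 9.5000: CF_t = 18.000000, DF = 0.819993, PV = 14.759868
  t = 10.0000: CF_t = 1018.000000, DF = 0.811472, PV = 826.078694
Price P = sum_t PV_t = 1134.662718
Macaulay numerator sum_t t * PV_t:
  t * PV_t at t = 0.5000: 8.906482
  t * PV_t at t = 1.0000: 17.627871
  t * PV_t at t = 1.5000: 26.167053
  t * PV_t at t = 2.0000: 34.526872
  t * PV_t at t = 2.5000: 42.710133
  t * PV_t at t = 3.0000: 50.719604
  t * PV_t at t = 3.5000: 58.558012
  t * PV_t at t = 4.0000: 66.228048
  t * PV_t at t = 4.5000: 73.732364
  t * PV_t at t = 5.0000: 81.073576
  t * PV_t at t = 5.5000: 88.254264
  t * PV_t at t = 6.0000: 95.276971
  t * PV_t at t = 6.5000: 102.144204
  t * PV_t at t = 7.0000: 108.858437
  t * PV_t at t = 7.5000: 115.422108
  t * PV_t at t = 8.0000: 121.837620
  t * PV_t at t = 8.5000: 128.107344
  t * PV_t at t = 9.0000: 134.233617
  t * PV_t at t = 9.5000: 140.218744
  t * PV_t at t = 10.0000: 8260.786938
Macaulay duration D = (sum_t t * PV_t) / P = 9755.390261 / 1134.662718 = 8.597612


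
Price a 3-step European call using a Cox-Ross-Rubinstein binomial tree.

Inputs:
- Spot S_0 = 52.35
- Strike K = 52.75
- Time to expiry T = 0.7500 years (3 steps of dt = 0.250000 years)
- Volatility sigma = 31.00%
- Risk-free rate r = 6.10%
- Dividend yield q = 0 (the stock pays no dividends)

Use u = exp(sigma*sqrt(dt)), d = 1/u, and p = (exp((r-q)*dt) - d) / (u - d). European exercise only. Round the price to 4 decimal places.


Answer: Price = V(0,0) = 6.9562

Derivation:
dt = T/N = 0.250000
u = exp(sigma*sqrt(dt)) = 1.167658; d = 1/u = 0.856415
p = (exp((r-q)*dt) - d) / (u - d) = 0.510700
Discount per step: exp(-r*dt) = 0.984866
Stock lattice S(k, i) with i counting down-moves:
  k=0: S(0,0) = 52.3500
  k=1: S(1,0) = 61.1269; S(1,1) = 44.8333
  k=2: S(2,0) = 71.3753; S(2,1) = 52.3500; S(2,2) = 38.3959
  k=3: S(3,0) = 83.3419; S(3,1) = 61.1269; S(3,2) = 44.8333; S(3,3) = 32.8829
Terminal payoffs V(N, i) = max(S_T - K, 0):
  V(3,0) = 30.591943; V(3,1) = 8.376894; V(3,2) = 0.000000; V(3,3) = 0.000000
Backward induction: V(k, i) = exp(-r*dt) * [p * V(k+1, i) + (1-p) * V(k+1, i+1)].
  V(2,0) = exp(-r*dt) * [p*30.591943 + (1-p)*8.376894] = 19.423639
  V(2,1) = exp(-r*dt) * [p*8.376894 + (1-p)*0.000000] = 4.213334
  V(2,2) = exp(-r*dt) * [p*0.000000 + (1-p)*0.000000] = 0.000000
  V(1,0) = exp(-r*dt) * [p*19.423639 + (1-p)*4.213334] = 11.799910
  V(1,1) = exp(-r*dt) * [p*4.213334 + (1-p)*0.000000] = 2.119185
  V(0,0) = exp(-r*dt) * [p*11.799910 + (1-p)*2.119185] = 6.956236


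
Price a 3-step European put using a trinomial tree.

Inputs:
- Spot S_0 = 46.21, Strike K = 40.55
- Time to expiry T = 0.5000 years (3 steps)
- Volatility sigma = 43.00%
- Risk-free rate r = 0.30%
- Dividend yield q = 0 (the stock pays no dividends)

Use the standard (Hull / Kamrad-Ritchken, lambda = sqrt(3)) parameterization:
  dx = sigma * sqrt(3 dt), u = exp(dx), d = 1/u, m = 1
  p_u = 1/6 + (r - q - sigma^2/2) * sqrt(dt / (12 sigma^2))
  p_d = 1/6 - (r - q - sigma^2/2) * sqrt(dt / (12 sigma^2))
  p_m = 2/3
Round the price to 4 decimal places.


dt = T/N = 0.166667; dx = sigma*sqrt(3*dt) = 0.304056
u = exp(dx) = 1.355345; d = 1/u = 0.737820
p_u = 0.142151, p_m = 0.666667, p_d = 0.191182
Discount per step: exp(-r*dt) = 0.999500
Stock lattice S(k, j) with j the centered position index:
  k=0: S(0,+0) = 46.2100
  k=1: S(1,-1) = 34.0946; S(1,+0) = 46.2100; S(1,+1) = 62.6305
  k=2: S(2,-2) = 25.1557; S(2,-1) = 34.0946; S(2,+0) = 46.2100; S(2,+1) = 62.6305; S(2,+2) = 84.8859
  k=3: S(3,-3) = 18.5604; S(3,-2) = 25.1557; S(3,-1) = 34.0946; S(3,+0) = 46.2100; S(3,+1) = 62.6305; S(3,+2) = 84.8859; S(3,+3) = 115.0497
Terminal payoffs V(N, j) = max(K - S_T, 0):
  V(3,-3) = 21.989633; V(3,-2) = 15.394303; V(3,-1) = 6.455356; V(3,+0) = 0.000000; V(3,+1) = 0.000000; V(3,+2) = 0.000000; V(3,+3) = 0.000000
Backward induction: V(k, j) = exp(-r*dt) * [p_u * V(k+1, j+1) + p_m * V(k+1, j) + p_d * V(k+1, j-1)]
  V(2,-2) = exp(-r*dt) * [p_u*6.455356 + p_m*15.394303 + p_d*21.989633] = 15.376845
  V(2,-1) = exp(-r*dt) * [p_u*0.000000 + p_m*6.455356 + p_d*15.394303] = 7.243069
  V(2,+0) = exp(-r*dt) * [p_u*0.000000 + p_m*0.000000 + p_d*6.455356] = 1.233534
  V(2,+1) = exp(-r*dt) * [p_u*0.000000 + p_m*0.000000 + p_d*0.000000] = 0.000000
  V(2,+2) = exp(-r*dt) * [p_u*0.000000 + p_m*0.000000 + p_d*0.000000] = 0.000000
  V(1,-1) = exp(-r*dt) * [p_u*1.233534 + p_m*7.243069 + p_d*15.376845] = 7.939872
  V(1,+0) = exp(-r*dt) * [p_u*0.000000 + p_m*1.233534 + p_d*7.243069] = 2.206000
  V(1,+1) = exp(-r*dt) * [p_u*0.000000 + p_m*0.000000 + p_d*1.233534] = 0.235712
  V(0,+0) = exp(-r*dt) * [p_u*0.235712 + p_m*2.206000 + p_d*7.939872] = 3.020627

Answer: Price = V(0,0) = 3.0206
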